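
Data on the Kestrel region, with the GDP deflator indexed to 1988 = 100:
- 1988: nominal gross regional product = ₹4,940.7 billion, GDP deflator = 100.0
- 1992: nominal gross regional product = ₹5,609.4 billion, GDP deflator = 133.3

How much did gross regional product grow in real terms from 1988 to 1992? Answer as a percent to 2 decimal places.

Deflate each year: 1988 → 4940.7/1.000 = 4940.70; 1992 → 5609.4/1.333 = 4208.10.
So real gross regional product changed by 4208.10/4940.70 − 1 = -0.1483, i.e. -14.83%.

-14.83%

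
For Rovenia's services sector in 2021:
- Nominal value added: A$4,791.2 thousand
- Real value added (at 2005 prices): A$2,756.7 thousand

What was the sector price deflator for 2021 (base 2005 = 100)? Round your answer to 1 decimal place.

sector price deflator = (Nominal / Real) × 100 = 4791.2 / 2756.7 × 100 = 173.80.

173.8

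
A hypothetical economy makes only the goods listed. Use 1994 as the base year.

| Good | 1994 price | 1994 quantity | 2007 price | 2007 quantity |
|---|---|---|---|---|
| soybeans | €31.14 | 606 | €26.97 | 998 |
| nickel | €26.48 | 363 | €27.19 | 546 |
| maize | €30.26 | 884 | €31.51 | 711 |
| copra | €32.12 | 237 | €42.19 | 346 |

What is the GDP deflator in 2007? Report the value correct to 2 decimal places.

100.77

Nominal GDP 2007 = 26.97·998 + 27.19·546 + 31.51·711 + 42.19·346 = 78763.15.
Real GDP 2007 (at 1994 prices) = 31.14·998 + 26.48·546 + 30.26·711 + 32.12·346 = 78164.18.
Deflator = Nominal/Real × 100 = 78763.15/78164.18 × 100 = 100.766.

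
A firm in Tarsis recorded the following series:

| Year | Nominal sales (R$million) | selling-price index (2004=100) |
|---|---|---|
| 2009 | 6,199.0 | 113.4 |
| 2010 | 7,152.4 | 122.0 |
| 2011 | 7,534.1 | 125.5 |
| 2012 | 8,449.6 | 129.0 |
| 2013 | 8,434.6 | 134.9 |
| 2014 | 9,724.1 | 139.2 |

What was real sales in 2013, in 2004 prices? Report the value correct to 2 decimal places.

Real sales 2013 = 8434.6 / 1.349 = 6252.48.

R$6,252.48 million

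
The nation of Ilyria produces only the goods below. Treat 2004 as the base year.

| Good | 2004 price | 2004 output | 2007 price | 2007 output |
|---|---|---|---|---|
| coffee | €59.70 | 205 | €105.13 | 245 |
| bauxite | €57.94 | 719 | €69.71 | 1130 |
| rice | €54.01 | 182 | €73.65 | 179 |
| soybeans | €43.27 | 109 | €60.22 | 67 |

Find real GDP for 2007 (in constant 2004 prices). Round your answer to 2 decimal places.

Real GDP 2007 = Σ (p_2004 × q_2007) = 59.70·245 + 57.94·1130 + 54.01·179 + 43.27·67 = 92665.58.

€92665.58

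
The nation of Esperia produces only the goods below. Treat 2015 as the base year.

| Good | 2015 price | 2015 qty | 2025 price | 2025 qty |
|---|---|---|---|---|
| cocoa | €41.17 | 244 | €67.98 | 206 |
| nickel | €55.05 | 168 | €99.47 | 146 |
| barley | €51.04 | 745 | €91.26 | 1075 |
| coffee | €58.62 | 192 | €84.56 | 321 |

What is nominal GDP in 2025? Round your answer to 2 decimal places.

€153774.76

Nominal GDP 2025 = Σ (p_2025 × q_2025) = 67.98·206 + 99.47·146 + 91.26·1075 + 84.56·321 = 153774.76.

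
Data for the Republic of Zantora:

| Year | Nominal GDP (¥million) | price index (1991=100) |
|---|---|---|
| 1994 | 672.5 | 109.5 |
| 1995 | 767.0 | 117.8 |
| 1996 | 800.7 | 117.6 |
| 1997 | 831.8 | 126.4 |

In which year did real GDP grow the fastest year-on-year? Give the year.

1995: real = 767.0/1.178 = 651.10; growth vs 1994 (614.16) = 6.01%.
1996: real = 800.7/1.176 = 680.87; growth vs 1995 (651.10) = 4.57%.
1997: real = 831.8/1.264 = 658.07; growth vs 1996 (680.87) = -3.35%.

1995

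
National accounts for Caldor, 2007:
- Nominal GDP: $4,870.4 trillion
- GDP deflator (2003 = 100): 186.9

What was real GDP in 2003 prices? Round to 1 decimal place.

$2,605.9 trillion

Real GDP = Nominal / (GDP deflator/100) = 4870.4 / 1.869 = 2605.89.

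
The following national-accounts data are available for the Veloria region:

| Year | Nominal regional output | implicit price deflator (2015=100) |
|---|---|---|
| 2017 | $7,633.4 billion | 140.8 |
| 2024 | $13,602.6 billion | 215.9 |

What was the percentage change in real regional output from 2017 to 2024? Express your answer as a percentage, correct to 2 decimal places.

Real regional output 2017 = 7633.4 / 1.408 = 5421.45.
Real regional output 2024 = 13602.6 / 2.159 = 6300.42.
Real growth = 6300.42 / 5421.45 − 1 = 0.1621.

16.21%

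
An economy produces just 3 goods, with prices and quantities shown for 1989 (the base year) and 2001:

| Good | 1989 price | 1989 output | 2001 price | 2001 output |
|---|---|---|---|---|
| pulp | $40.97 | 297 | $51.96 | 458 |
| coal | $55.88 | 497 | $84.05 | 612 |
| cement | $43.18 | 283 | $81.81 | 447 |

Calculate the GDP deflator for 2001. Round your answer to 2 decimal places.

Nominal GDP 2001 = 51.96·458 + 84.05·612 + 81.81·447 = 111805.35.
Real GDP 2001 (at 1989 prices) = 40.97·458 + 55.88·612 + 43.18·447 = 72264.28.
Deflator = Nominal/Real × 100 = 111805.35/72264.28 × 100 = 154.717.

154.72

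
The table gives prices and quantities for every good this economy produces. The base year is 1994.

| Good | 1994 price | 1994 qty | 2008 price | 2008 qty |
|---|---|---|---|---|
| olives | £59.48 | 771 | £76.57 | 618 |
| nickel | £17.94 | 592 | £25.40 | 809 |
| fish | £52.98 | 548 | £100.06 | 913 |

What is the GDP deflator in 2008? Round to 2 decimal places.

Nominal GDP 2008 = 76.57·618 + 25.40·809 + 100.06·913 = 159223.64.
Real GDP 2008 (at 1994 prices) = 59.48·618 + 17.94·809 + 52.98·913 = 99642.84.
Deflator = Nominal/Real × 100 = 159223.64/99642.84 × 100 = 159.794.

159.79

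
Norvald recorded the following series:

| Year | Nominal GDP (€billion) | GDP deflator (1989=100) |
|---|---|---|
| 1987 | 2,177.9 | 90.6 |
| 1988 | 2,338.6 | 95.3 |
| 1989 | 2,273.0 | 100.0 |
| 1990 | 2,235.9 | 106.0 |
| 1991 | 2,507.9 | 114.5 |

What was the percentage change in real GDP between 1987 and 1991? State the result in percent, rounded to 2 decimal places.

-8.88%

Real GDP 1987 = 2177.9/0.906 = 2403.86.
Real GDP 1991 = 2507.9/1.145 = 2190.31.
Change = 2190.31/2403.86 − 1 = -0.0888.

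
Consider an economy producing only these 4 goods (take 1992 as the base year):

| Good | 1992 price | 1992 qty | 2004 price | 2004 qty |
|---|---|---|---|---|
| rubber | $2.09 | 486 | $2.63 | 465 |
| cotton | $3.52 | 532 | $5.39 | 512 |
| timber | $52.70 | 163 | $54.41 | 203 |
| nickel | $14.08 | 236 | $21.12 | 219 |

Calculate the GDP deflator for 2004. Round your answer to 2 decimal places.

118.71

Nominal GDP 2004 = 2.63·465 + 5.39·512 + 54.41·203 + 21.12·219 = 19653.14.
Real GDP 2004 (at 1992 prices) = 2.09·465 + 3.52·512 + 52.70·203 + 14.08·219 = 16555.71.
Deflator = Nominal/Real × 100 = 19653.14/16555.71 × 100 = 118.709.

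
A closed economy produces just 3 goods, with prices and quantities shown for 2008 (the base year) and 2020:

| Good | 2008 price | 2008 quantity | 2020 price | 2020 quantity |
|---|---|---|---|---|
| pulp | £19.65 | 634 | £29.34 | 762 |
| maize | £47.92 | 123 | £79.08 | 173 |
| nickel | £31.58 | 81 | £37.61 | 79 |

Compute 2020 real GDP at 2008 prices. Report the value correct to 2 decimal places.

£25758.28

Real GDP 2020 = Σ (p_2008 × q_2020) = 19.65·762 + 47.92·173 + 31.58·79 = 25758.28.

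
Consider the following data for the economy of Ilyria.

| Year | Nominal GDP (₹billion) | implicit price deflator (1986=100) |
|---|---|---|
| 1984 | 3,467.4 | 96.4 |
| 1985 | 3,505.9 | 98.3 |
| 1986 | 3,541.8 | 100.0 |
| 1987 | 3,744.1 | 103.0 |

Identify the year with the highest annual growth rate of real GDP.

1987

1985: real = 3505.9/0.983 = 3566.53; growth vs 1984 (3596.89) = -0.84%.
1986: real = 3541.8/1.000 = 3541.80; growth vs 1985 (3566.53) = -0.69%.
1987: real = 3744.1/1.030 = 3635.05; growth vs 1986 (3541.80) = 2.63%.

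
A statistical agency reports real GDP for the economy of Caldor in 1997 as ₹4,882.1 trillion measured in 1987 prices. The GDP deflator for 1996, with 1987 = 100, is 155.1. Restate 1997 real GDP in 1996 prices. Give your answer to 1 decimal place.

Real GDP in 1996 prices = Real GDP in 1987 prices × (P_1996/P_1987) = 4882.1 × 1.551 = 7572.14.

₹7,572.1 trillion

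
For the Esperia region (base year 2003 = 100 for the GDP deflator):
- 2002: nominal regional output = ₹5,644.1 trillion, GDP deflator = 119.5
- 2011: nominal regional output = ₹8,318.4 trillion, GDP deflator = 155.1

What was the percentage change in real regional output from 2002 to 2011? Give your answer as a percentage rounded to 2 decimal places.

Deflate each year: 2002 → 5644.1/1.195 = 4723.10; 2011 → 8318.4/1.551 = 5363.25.
So real regional output changed by 5363.25/4723.10 − 1 = 0.1355, i.e. 13.55%.

13.55%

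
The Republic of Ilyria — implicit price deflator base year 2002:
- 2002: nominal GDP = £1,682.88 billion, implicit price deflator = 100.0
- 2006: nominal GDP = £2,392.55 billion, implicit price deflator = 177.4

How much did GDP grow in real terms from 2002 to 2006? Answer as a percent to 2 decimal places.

-19.86%

Real GDP 2002 = 1682.88 / 1.000 = 1682.88.
Real GDP 2006 = 2392.55 / 1.774 = 1348.68.
Real growth = 1348.68 / 1682.88 − 1 = -0.1986.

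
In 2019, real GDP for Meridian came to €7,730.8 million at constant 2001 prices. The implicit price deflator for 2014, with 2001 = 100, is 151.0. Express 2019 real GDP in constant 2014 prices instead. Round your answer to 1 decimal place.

€11,673.5 million

Real GDP in 2014 prices = Real GDP in 2001 prices × (P_2014/P_2001) = 7730.8 × 1.510 = 11673.51.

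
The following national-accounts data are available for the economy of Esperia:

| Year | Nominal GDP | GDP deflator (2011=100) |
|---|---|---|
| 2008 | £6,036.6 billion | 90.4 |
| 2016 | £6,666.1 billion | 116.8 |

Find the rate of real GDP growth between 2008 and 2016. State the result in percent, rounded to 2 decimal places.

-14.53%

Real GDP 2008 = 6036.6 / 0.904 = 6677.65.
Real GDP 2016 = 6666.1 / 1.168 = 5707.28.
Real growth = 5707.28 / 6677.65 − 1 = -0.1453.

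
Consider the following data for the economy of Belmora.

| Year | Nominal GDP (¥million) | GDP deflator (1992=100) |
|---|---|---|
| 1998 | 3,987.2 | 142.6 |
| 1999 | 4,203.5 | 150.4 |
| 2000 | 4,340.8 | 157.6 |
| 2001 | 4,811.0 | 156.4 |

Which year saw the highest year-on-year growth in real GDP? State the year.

2001

1999: real = 4203.5/1.504 = 2794.88; growth vs 1998 (2796.07) = -0.04%.
2000: real = 4340.8/1.576 = 2754.31; growth vs 1999 (2794.88) = -1.45%.
2001: real = 4811.0/1.564 = 3076.09; growth vs 2000 (2754.31) = 11.68%.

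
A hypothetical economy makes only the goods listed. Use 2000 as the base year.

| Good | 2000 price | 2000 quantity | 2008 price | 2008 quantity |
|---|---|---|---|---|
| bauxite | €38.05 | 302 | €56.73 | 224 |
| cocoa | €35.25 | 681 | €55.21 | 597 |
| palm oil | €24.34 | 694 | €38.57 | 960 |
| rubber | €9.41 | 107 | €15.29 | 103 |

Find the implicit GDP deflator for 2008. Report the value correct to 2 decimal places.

Nominal GDP 2008 = 56.73·224 + 55.21·597 + 38.57·960 + 15.29·103 = 84269.96.
Real GDP 2008 (at 2000 prices) = 38.05·224 + 35.25·597 + 24.34·960 + 9.41·103 = 53903.08.
Deflator = Nominal/Real × 100 = 84269.96/53903.08 × 100 = 156.336.

156.34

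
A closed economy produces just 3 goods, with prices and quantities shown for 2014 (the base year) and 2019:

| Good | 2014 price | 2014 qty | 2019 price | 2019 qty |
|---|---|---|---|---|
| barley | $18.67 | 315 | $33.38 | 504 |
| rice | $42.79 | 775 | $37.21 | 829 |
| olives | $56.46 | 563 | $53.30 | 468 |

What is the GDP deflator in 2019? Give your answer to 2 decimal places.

101.84

Nominal GDP 2019 = 33.38·504 + 37.21·829 + 53.30·468 = 72615.01.
Real GDP 2019 (at 2014 prices) = 18.67·504 + 42.79·829 + 56.46·468 = 71305.87.
Deflator = Nominal/Real × 100 = 72615.01/71305.87 × 100 = 101.836.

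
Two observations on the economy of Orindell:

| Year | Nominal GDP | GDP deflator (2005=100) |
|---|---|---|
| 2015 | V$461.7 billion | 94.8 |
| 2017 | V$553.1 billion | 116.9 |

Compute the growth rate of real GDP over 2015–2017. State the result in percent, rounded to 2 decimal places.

-2.85%

Real GDP 2015 = 461.7 / 0.948 = 487.03.
Real GDP 2017 = 553.1 / 1.169 = 473.14.
Real growth = 473.14 / 487.03 − 1 = -0.0285.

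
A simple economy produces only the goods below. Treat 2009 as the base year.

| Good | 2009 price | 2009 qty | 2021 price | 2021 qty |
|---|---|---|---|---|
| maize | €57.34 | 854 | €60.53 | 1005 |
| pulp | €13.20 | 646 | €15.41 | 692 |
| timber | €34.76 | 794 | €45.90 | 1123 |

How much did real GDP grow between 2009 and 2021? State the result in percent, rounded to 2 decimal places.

24.33%

Real GDP 2009 = Nominal GDP 2009 = 57.34·854 + 13.20·646 + 34.76·794 = 85095.00.
Real GDP 2021 (at 2009 prices) = 57.34·1005 + 13.20·692 + 34.76·1123 = 105796.58.
Real growth = 105796.58/85095.00 − 1 = 0.2433.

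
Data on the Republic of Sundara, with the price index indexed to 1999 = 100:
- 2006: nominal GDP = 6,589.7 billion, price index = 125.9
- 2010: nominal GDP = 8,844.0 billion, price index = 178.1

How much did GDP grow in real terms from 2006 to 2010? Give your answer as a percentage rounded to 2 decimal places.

Real GDP 2006 = 6589.7 / 1.259 = 5234.07.
Real GDP 2010 = 8844.0 / 1.781 = 4965.75.
Real growth = 4965.75 / 5234.07 − 1 = -0.0513.

-5.13%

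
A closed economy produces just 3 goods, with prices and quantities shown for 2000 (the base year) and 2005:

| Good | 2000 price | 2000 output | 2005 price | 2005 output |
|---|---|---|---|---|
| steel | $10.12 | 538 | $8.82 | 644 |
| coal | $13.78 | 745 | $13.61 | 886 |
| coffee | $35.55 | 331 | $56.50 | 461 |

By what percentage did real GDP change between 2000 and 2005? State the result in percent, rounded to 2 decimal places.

Real GDP 2000 = Nominal GDP 2000 = 10.12·538 + 13.78·745 + 35.55·331 = 27477.71.
Real GDP 2005 (at 2000 prices) = 10.12·644 + 13.78·886 + 35.55·461 = 35114.91.
Real growth = 35114.91/27477.71 − 1 = 0.2779.

27.79%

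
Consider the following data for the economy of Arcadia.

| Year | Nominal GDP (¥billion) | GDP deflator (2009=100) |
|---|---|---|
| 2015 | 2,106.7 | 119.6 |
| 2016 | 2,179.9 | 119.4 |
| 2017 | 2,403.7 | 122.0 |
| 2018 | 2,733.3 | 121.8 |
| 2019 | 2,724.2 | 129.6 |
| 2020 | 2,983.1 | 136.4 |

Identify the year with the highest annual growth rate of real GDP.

2018

2016: real = 2179.9/1.194 = 1825.71; growth vs 2015 (1761.45) = 3.65%.
2017: real = 2403.7/1.220 = 1970.25; growth vs 2016 (1825.71) = 7.92%.
2018: real = 2733.3/1.218 = 2244.09; growth vs 2017 (1970.25) = 13.90%.
2019: real = 2724.2/1.296 = 2102.01; growth vs 2018 (2244.09) = -6.33%.
2020: real = 2983.1/1.364 = 2187.02; growth vs 2019 (2102.01) = 4.04%.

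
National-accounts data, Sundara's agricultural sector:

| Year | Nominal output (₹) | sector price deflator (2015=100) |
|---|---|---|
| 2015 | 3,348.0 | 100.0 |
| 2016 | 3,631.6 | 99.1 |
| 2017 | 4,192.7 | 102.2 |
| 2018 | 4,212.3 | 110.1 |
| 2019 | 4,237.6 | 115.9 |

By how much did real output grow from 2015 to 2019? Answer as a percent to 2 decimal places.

Real output 2015 = 3348.0/1.000 = 3348.00.
Real output 2019 = 4237.6/1.159 = 3656.26.
Change = 3656.26/3348.00 − 1 = 0.0921.

9.21%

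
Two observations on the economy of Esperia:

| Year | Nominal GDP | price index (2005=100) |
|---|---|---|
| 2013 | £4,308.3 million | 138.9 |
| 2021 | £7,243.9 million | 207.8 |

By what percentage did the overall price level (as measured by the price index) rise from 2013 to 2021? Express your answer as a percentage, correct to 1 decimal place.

Price-level change = 207.8 / 138.9 − 1 = 0.4960.

49.6%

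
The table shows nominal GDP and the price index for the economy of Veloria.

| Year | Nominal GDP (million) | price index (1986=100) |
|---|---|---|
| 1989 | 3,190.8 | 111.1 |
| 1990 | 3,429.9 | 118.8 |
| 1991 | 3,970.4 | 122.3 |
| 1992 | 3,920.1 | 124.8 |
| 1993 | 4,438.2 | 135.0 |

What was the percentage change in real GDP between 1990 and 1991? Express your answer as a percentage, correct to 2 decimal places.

Real GDP 1990 = 3429.9/1.188 = 2887.12.
Real GDP 1991 = 3970.4/1.223 = 3246.44.
Change = 3246.44/2887.12 − 1 = 0.1245.

12.45%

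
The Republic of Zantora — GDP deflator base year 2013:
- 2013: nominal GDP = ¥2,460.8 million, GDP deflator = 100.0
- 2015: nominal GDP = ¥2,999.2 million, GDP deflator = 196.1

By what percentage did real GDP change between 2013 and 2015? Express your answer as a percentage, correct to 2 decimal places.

-37.85%

Deflate each year: 2013 → 2460.8/1.000 = 2460.80; 2015 → 2999.2/1.961 = 1529.42.
So real GDP changed by 1529.42/2460.80 − 1 = -0.3785, i.e. -37.85%.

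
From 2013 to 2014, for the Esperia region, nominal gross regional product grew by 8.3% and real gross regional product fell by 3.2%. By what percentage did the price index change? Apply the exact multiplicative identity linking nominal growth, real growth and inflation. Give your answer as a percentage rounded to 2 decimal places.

11.88%

(1 + g_nom) = (1 + g_real)(1 + π), so π = 1.0830 / 0.9680 − 1 = 0.11880.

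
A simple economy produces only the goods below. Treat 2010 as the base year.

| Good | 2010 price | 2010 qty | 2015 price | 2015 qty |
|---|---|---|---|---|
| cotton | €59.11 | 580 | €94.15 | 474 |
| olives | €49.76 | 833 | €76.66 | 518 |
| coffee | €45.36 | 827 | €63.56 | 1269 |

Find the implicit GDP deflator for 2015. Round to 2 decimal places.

Nominal GDP 2015 = 94.15·474 + 76.66·518 + 63.56·1269 = 164994.62.
Real GDP 2015 (at 2010 prices) = 59.11·474 + 49.76·518 + 45.36·1269 = 111355.66.
Deflator = Nominal/Real × 100 = 164994.62/111355.66 × 100 = 148.169.

148.17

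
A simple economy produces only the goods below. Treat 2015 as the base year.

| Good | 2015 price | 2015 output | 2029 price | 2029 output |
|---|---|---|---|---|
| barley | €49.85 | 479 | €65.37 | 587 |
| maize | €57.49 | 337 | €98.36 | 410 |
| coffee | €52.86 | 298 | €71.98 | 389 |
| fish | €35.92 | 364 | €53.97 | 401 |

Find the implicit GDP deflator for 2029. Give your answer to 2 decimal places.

146.18

Nominal GDP 2029 = 65.37·587 + 98.36·410 + 71.98·389 + 53.97·401 = 128341.98.
Real GDP 2029 (at 2015 prices) = 49.85·587 + 57.49·410 + 52.86·389 + 35.92·401 = 87799.31.
Deflator = Nominal/Real × 100 = 128341.98/87799.31 × 100 = 146.177.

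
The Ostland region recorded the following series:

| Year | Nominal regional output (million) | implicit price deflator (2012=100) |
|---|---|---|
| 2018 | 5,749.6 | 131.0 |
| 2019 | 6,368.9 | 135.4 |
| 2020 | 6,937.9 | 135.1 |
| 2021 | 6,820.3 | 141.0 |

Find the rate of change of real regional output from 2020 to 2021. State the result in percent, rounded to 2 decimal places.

Real regional output 2020 = 6937.9/1.351 = 5135.38.
Real regional output 2021 = 6820.3/1.410 = 4837.09.
Change = 4837.09/5135.38 − 1 = -0.0581.

-5.81%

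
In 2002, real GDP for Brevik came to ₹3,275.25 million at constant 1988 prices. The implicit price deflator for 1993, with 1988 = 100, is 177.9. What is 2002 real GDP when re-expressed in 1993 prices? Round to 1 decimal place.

Real GDP in 1993 prices = Real GDP in 1988 prices × (P_1993/P_1988) = 3275.25 × 1.779 = 5826.67.

₹5,826.7 million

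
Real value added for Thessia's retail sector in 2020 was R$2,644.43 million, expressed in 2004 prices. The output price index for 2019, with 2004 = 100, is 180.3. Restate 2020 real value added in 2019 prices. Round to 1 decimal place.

R$4,767.9 million

Real value added in 2019 prices = Real value added in 2004 prices × (P_2019/P_2004) = 2644.43 × 1.803 = 4767.91.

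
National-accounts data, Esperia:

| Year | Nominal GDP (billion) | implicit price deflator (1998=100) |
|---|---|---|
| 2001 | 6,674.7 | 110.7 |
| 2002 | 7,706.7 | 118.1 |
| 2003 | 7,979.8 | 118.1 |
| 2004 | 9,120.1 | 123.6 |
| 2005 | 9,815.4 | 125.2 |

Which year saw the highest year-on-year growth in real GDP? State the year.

2002: real = 7706.7/1.181 = 6525.57; growth vs 2001 (6029.54) = 8.23%.
2003: real = 7979.8/1.181 = 6756.82; growth vs 2002 (6525.57) = 3.54%.
2004: real = 9120.1/1.236 = 7378.72; growth vs 2003 (6756.82) = 9.20%.
2005: real = 9815.4/1.252 = 7839.78; growth vs 2004 (7378.72) = 6.25%.

2004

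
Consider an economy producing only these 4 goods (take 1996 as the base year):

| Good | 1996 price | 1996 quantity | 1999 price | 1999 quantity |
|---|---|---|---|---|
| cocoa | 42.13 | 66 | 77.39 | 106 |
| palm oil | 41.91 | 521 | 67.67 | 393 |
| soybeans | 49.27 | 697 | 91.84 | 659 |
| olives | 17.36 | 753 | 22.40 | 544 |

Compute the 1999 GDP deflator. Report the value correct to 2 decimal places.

Nominal GDP 1999 = 77.39·106 + 67.67·393 + 91.84·659 + 22.40·544 = 107505.81.
Real GDP 1999 (at 1996 prices) = 42.13·106 + 41.91·393 + 49.27·659 + 17.36·544 = 62849.18.
Deflator = Nominal/Real × 100 = 107505.81/62849.18 × 100 = 171.054.

171.05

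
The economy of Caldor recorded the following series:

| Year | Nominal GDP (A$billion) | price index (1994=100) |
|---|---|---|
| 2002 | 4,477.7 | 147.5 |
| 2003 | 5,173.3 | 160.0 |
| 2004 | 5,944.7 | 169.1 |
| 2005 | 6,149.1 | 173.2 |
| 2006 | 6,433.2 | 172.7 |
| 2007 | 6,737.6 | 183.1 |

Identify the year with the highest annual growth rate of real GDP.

2003: real = 5173.3/1.600 = 3233.31; growth vs 2002 (3035.73) = 6.51%.
2004: real = 5944.7/1.691 = 3515.49; growth vs 2003 (3233.31) = 8.73%.
2005: real = 6149.1/1.732 = 3550.29; growth vs 2004 (3515.49) = 0.99%.
2006: real = 6433.2/1.727 = 3725.07; growth vs 2005 (3550.29) = 4.92%.
2007: real = 6737.6/1.831 = 3679.74; growth vs 2006 (3725.07) = -1.22%.

2004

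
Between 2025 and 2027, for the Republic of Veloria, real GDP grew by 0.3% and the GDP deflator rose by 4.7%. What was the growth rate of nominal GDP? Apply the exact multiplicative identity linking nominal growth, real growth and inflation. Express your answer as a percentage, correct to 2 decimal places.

(1 + g_nom) = (1 + g_real)(1 + π) = 1.0030 × 1.0470 = 1.05014.

5.01%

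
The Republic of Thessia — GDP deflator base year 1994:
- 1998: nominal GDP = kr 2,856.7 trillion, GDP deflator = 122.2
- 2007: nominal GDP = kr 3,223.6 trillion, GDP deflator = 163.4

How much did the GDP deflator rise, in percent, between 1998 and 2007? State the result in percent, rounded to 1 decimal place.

Price-level change = 163.4 / 122.2 − 1 = 0.3372.

33.7%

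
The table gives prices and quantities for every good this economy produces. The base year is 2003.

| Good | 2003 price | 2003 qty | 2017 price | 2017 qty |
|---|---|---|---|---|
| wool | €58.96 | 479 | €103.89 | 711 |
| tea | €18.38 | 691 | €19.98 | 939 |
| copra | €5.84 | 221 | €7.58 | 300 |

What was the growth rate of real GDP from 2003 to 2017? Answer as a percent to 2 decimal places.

Real GDP 2003 = Nominal GDP 2003 = 58.96·479 + 18.38·691 + 5.84·221 = 42233.06.
Real GDP 2017 (at 2003 prices) = 58.96·711 + 18.38·939 + 5.84·300 = 60931.38.
Real growth = 60931.38/42233.06 − 1 = 0.4427.

44.27%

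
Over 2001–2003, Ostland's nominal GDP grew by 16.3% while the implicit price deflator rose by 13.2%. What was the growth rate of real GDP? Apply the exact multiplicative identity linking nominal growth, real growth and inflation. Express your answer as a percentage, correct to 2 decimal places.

2.74%

(1 + g_nom) = (1 + g_real)(1 + π), so g_real = 1.1630 / 1.1320 − 1 = 0.02739.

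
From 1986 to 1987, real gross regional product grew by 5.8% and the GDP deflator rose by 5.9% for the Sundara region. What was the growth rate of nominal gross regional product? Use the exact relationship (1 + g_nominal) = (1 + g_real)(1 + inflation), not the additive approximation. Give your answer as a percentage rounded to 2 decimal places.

(1 + g_nom) = (1 + g_real)(1 + π) = 1.0580 × 1.0590 = 1.12042.

12.04%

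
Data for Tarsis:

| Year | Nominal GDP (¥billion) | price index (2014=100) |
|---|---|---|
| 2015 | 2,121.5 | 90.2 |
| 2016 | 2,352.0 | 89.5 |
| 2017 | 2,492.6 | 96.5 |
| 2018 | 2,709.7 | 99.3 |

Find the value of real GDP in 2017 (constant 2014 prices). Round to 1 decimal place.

Real GDP 2017 = 2492.6 / 0.965 = 2583.01.

¥2,583.0 billion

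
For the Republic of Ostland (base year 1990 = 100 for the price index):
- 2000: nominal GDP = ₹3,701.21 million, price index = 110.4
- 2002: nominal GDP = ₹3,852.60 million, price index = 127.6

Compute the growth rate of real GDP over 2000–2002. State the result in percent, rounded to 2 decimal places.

-9.94%

Real GDP 2000 = 3701.21 / 1.104 = 3352.55.
Real GDP 2002 = 3852.60 / 1.276 = 3019.28.
Real growth = 3019.28 / 3352.55 − 1 = -0.0994.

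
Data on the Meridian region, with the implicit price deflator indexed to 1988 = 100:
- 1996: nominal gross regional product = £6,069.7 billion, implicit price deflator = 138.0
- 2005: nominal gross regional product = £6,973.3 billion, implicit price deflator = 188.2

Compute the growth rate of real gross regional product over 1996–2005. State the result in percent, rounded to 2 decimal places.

Deflate each year: 1996 → 6069.7/1.380 = 4398.33; 2005 → 6973.3/1.882 = 3705.26.
So real gross regional product changed by 3705.26/4398.33 − 1 = -0.1576, i.e. -15.76%.

-15.76%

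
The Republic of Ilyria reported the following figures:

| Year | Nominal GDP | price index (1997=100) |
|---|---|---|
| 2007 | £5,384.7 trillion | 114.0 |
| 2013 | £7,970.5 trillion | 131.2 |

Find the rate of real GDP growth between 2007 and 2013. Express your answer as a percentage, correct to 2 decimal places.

Deflate each year: 2007 → 5384.7/1.140 = 4723.42; 2013 → 7970.5/1.312 = 6075.08.
So real GDP changed by 6075.08/4723.42 − 1 = 0.2862, i.e. 28.62%.

28.62%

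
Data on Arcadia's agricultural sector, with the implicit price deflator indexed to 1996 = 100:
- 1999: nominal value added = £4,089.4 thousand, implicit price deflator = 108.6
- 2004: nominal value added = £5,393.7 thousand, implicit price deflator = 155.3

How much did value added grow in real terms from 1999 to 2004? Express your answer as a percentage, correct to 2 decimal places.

-7.77%

Real value added 1999 = 4089.4 / 1.086 = 3765.56.
Real value added 2004 = 5393.7 / 1.553 = 3473.08.
Real growth = 3473.08 / 3765.56 − 1 = -0.0777.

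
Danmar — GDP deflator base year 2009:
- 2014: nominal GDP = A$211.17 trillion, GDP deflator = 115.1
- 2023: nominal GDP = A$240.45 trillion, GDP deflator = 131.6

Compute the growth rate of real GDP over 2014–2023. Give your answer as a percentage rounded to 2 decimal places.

-0.41%

Deflate each year: 2014 → 211.17/1.151 = 183.47; 2023 → 240.45/1.316 = 182.71.
So real GDP changed by 182.71/183.47 − 1 = -0.0041, i.e. -0.41%.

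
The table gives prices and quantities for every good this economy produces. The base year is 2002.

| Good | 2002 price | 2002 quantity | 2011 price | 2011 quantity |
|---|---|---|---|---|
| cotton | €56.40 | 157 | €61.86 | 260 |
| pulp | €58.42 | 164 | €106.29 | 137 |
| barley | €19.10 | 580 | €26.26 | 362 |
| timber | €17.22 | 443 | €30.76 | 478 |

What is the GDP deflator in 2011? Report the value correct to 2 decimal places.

145.07

Nominal GDP 2011 = 61.86·260 + 106.29·137 + 26.26·362 + 30.76·478 = 54854.73.
Real GDP 2011 (at 2002 prices) = 56.40·260 + 58.42·137 + 19.10·362 + 17.22·478 = 37812.90.
Deflator = Nominal/Real × 100 = 54854.73/37812.90 × 100 = 145.069.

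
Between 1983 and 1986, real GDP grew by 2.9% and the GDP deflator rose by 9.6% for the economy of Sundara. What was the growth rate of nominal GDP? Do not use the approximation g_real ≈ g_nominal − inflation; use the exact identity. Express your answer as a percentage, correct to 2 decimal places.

(1 + g_nom) = (1 + g_real)(1 + π) = 1.0290 × 1.0960 = 1.12778.

12.78%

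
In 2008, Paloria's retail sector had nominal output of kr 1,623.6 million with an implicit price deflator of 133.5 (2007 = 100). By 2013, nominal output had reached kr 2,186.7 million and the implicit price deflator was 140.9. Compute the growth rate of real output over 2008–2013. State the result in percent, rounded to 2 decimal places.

27.61%

Deflate each year: 2008 → 1623.6/1.335 = 1216.18; 2013 → 2186.7/1.409 = 1551.95.
So real output changed by 1551.95/1216.18 − 1 = 0.2761, i.e. 27.61%.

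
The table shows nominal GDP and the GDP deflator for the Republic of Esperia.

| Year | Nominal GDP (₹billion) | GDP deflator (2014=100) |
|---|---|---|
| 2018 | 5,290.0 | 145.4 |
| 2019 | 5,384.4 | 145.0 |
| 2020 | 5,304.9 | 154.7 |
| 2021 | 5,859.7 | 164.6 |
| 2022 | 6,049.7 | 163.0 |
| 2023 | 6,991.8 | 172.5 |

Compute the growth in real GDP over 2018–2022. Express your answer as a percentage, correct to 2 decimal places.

Real GDP 2018 = 5290.0/1.454 = 3638.24.
Real GDP 2022 = 6049.7/1.630 = 3711.47.
Change = 3711.47/3638.24 − 1 = 0.0201.

2.01%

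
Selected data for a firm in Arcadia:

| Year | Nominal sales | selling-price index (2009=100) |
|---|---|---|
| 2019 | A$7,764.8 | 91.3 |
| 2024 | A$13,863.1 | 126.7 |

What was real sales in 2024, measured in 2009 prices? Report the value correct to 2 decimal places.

Real sales = Nominal / (selling-price index/100) = 13863.1 / 1.267 = 10941.67.

A$10,941.67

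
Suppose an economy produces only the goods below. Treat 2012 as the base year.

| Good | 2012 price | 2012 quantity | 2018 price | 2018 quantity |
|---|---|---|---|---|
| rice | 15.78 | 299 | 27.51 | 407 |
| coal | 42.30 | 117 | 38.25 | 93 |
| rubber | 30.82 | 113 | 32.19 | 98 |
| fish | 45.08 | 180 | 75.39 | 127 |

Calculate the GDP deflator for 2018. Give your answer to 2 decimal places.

Nominal GDP 2018 = 27.51·407 + 38.25·93 + 32.19·98 + 75.39·127 = 27482.97.
Real GDP 2018 (at 2012 prices) = 15.78·407 + 42.30·93 + 30.82·98 + 45.08·127 = 19101.88.
Deflator = Nominal/Real × 100 = 27482.97/19101.88 × 100 = 143.876.

143.88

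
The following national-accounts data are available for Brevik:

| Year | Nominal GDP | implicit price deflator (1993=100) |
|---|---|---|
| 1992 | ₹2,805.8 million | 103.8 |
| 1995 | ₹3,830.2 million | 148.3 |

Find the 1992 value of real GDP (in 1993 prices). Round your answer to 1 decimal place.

₹2,703.1 million

Real GDP = Nominal / (implicit price deflator/100) = 2805.8 / 1.038 = 2703.08.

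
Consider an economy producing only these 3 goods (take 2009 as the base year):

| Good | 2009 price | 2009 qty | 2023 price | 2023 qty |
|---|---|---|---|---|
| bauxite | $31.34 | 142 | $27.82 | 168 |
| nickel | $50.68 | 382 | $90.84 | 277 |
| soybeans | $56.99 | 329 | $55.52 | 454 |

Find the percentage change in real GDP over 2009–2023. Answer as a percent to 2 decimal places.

6.15%

Real GDP 2009 = Nominal GDP 2009 = 31.34·142 + 50.68·382 + 56.99·329 = 42559.75.
Real GDP 2023 (at 2009 prices) = 31.34·168 + 50.68·277 + 56.99·454 = 45176.94.
Real growth = 45176.94/42559.75 − 1 = 0.0615.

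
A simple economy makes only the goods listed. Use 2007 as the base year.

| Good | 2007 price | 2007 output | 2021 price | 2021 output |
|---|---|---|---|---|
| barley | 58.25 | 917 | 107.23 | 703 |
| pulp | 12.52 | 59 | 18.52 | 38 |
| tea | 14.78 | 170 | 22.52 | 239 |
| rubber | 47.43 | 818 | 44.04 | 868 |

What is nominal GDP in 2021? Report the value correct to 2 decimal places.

Nominal GDP 2021 = Σ (p_2021 × q_2021) = 107.23·703 + 18.52·38 + 22.52·239 + 44.04·868 = 119695.45.

119695.45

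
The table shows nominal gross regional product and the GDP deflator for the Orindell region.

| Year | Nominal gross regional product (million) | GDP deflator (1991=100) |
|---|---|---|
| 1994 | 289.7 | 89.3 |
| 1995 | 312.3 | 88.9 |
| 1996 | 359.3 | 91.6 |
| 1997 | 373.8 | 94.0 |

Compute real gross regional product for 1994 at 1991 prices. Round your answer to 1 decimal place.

324.4 million

Real gross regional product 1994 = 289.7 / 0.893 = 324.41.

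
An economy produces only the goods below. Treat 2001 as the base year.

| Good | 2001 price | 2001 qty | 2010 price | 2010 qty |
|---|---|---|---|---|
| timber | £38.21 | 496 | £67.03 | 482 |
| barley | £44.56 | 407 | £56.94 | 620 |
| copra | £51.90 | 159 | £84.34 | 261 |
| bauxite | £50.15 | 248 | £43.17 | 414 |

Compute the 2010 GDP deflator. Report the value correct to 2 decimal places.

133.78

Nominal GDP 2010 = 67.03·482 + 56.94·620 + 84.34·261 + 43.17·414 = 107496.38.
Real GDP 2010 (at 2001 prices) = 38.21·482 + 44.56·620 + 51.90·261 + 50.15·414 = 80352.42.
Deflator = Nominal/Real × 100 = 107496.38/80352.42 × 100 = 133.781.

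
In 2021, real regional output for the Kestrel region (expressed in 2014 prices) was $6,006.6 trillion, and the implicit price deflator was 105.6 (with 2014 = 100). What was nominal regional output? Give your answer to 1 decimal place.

$6,343.0 trillion

Nominal regional output = Real × (implicit price deflator/100) = 6006.6 × 1.056 = 6342.97.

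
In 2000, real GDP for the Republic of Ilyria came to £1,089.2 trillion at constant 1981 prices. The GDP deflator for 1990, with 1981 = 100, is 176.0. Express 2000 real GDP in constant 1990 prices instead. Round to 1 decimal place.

Real GDP in 1990 prices = Real GDP in 1981 prices × (P_1990/P_1981) = 1089.2 × 1.760 = 1916.99.

£1,917.0 trillion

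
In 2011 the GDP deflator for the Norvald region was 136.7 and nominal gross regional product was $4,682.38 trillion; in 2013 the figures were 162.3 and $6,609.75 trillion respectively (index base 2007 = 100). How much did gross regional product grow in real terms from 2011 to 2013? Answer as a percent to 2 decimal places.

18.90%

Deflate each year: 2011 → 4682.38/1.367 = 3425.30; 2013 → 6609.75/1.623 = 4072.55.
So real gross regional product changed by 4072.55/3425.30 − 1 = 0.1890, i.e. 18.90%.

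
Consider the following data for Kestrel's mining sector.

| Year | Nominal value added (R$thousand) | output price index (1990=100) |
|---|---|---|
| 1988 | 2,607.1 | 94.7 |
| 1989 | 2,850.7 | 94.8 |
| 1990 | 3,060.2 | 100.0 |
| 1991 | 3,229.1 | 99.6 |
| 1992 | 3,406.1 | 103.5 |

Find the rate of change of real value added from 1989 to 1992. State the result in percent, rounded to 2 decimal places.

9.44%

Real value added 1989 = 2850.7/0.948 = 3007.07.
Real value added 1992 = 3406.1/1.035 = 3290.92.
Change = 3290.92/3007.07 − 1 = 0.0944.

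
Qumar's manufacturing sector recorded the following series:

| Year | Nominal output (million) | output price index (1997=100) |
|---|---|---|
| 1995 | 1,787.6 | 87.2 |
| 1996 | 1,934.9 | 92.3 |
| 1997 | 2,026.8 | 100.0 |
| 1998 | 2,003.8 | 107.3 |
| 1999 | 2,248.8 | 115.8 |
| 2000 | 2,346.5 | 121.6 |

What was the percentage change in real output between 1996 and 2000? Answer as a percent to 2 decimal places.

Real output 1996 = 1934.9/0.923 = 2096.32.
Real output 2000 = 2346.5/1.216 = 1929.69.
Change = 1929.69/2096.32 − 1 = -0.0795.

-7.95%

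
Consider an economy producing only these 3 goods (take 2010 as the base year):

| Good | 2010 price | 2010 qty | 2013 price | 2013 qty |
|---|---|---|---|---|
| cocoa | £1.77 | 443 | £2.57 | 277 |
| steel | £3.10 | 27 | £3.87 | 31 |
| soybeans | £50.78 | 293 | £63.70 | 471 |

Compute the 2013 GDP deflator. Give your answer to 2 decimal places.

125.84

Nominal GDP 2013 = 2.57·277 + 3.87·31 + 63.70·471 = 30834.56.
Real GDP 2013 (at 2010 prices) = 1.77·277 + 3.10·31 + 50.78·471 = 24503.77.
Deflator = Nominal/Real × 100 = 30834.56/24503.77 × 100 = 125.836.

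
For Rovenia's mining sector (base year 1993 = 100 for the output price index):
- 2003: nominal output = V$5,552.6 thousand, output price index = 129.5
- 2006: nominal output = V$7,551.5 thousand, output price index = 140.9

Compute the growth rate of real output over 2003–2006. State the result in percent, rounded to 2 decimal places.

Deflate each year: 2003 → 5552.6/1.295 = 4287.72; 2006 → 7551.5/1.409 = 5359.47.
So real output changed by 5359.47/4287.72 − 1 = 0.2500, i.e. 25.00%.

25.00%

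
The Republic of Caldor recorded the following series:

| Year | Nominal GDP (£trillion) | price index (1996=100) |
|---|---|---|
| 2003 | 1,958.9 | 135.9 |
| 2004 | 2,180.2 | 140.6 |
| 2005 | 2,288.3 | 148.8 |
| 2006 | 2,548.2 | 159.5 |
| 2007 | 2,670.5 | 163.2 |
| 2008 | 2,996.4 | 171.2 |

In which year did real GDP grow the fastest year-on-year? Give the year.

2004

2004: real = 2180.2/1.406 = 1550.64; growth vs 2003 (1441.43) = 7.58%.
2005: real = 2288.3/1.488 = 1537.84; growth vs 2004 (1550.64) = -0.83%.
2006: real = 2548.2/1.595 = 1597.62; growth vs 2005 (1537.84) = 3.89%.
2007: real = 2670.5/1.632 = 1636.34; growth vs 2006 (1597.62) = 2.42%.
2008: real = 2996.4/1.712 = 1750.23; growth vs 2007 (1636.34) = 6.96%.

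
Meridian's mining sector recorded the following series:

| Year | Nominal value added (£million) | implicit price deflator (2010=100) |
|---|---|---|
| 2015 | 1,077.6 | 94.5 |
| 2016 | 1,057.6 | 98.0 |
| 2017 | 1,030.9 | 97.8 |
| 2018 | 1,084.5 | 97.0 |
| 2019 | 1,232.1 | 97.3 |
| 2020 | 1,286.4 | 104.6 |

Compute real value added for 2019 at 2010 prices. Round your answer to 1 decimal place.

Real value added 2019 = 1232.1 / 0.973 = 1266.29.

£1,266.3 million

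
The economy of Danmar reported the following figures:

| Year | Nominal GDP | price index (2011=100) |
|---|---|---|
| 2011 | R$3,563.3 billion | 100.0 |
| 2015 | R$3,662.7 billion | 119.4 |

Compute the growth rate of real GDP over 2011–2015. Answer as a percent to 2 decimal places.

Deflate each year: 2011 → 3563.3/1.000 = 3563.30; 2015 → 3662.7/1.194 = 3067.59.
So real GDP changed by 3067.59/3563.30 − 1 = -0.1391, i.e. -13.91%.

-13.91%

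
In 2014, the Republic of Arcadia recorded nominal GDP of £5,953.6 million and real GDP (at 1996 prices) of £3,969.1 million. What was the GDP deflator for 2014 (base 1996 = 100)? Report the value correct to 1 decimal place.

GDP deflator = (Nominal / Real) × 100 = 5953.6 / 3969.1 × 100 = 150.00.

150.0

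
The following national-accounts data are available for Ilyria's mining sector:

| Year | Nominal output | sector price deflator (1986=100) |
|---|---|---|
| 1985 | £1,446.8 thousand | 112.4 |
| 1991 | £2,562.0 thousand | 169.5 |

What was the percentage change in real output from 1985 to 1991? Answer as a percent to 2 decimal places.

17.43%

Deflate each year: 1985 → 1446.8/1.124 = 1287.19; 1991 → 2562.0/1.695 = 1511.50.
So real output changed by 1511.50/1287.19 − 1 = 0.1743, i.e. 17.43%.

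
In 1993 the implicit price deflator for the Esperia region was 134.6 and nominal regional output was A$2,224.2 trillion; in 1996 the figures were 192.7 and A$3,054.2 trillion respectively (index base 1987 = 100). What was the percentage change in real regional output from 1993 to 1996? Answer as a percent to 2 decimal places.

Deflate each year: 1993 → 2224.2/1.346 = 1652.45; 1996 → 3054.2/1.927 = 1584.95.
So real regional output changed by 1584.95/1652.45 − 1 = -0.0408, i.e. -4.08%.

-4.08%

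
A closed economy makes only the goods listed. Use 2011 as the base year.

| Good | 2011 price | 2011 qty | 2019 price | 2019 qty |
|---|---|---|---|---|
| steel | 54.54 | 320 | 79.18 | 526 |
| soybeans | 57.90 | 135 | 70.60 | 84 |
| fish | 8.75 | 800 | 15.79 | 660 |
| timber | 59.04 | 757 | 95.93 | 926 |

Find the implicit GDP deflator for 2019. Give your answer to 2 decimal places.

156.21

Nominal GDP 2019 = 79.18·526 + 70.60·84 + 15.79·660 + 95.93·926 = 146831.66.
Real GDP 2019 (at 2011 prices) = 54.54·526 + 57.90·84 + 8.75·660 + 59.04·926 = 93997.68.
Deflator = Nominal/Real × 100 = 146831.66/93997.68 × 100 = 156.208.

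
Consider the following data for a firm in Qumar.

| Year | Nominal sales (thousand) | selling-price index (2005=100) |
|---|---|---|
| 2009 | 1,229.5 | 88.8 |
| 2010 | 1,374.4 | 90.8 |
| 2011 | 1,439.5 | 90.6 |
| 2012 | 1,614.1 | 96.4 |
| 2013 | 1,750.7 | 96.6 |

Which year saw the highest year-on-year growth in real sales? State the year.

2010: real = 1374.4/0.908 = 1513.66; growth vs 2009 (1384.57) = 9.32%.
2011: real = 1439.5/0.906 = 1588.85; growth vs 2010 (1513.66) = 4.97%.
2012: real = 1614.1/0.964 = 1674.38; growth vs 2011 (1588.85) = 5.38%.
2013: real = 1750.7/0.966 = 1812.32; growth vs 2012 (1674.38) = 8.24%.

2010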